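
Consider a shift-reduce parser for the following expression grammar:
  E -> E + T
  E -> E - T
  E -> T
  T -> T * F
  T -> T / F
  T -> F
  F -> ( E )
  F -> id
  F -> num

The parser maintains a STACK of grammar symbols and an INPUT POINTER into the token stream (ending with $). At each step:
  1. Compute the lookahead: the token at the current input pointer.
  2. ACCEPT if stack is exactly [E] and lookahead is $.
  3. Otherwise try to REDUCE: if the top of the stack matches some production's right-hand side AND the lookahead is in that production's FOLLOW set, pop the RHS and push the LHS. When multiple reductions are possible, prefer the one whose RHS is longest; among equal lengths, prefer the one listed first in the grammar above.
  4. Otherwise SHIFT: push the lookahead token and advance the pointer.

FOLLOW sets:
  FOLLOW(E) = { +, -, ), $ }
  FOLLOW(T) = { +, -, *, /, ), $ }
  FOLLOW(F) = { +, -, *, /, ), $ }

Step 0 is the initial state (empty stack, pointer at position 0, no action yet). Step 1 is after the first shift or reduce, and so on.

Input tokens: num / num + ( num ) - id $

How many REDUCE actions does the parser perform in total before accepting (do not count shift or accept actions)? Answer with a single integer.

Step 1: shift num. Stack=[num] ptr=1 lookahead=/ remaining=[/ num + ( num ) - id $]
Step 2: reduce F->num. Stack=[F] ptr=1 lookahead=/ remaining=[/ num + ( num ) - id $]
Step 3: reduce T->F. Stack=[T] ptr=1 lookahead=/ remaining=[/ num + ( num ) - id $]
Step 4: shift /. Stack=[T /] ptr=2 lookahead=num remaining=[num + ( num ) - id $]
Step 5: shift num. Stack=[T / num] ptr=3 lookahead=+ remaining=[+ ( num ) - id $]
Step 6: reduce F->num. Stack=[T / F] ptr=3 lookahead=+ remaining=[+ ( num ) - id $]
Step 7: reduce T->T / F. Stack=[T] ptr=3 lookahead=+ remaining=[+ ( num ) - id $]
Step 8: reduce E->T. Stack=[E] ptr=3 lookahead=+ remaining=[+ ( num ) - id $]
Step 9: shift +. Stack=[E +] ptr=4 lookahead=( remaining=[( num ) - id $]
Step 10: shift (. Stack=[E + (] ptr=5 lookahead=num remaining=[num ) - id $]
Step 11: shift num. Stack=[E + ( num] ptr=6 lookahead=) remaining=[) - id $]
Step 12: reduce F->num. Stack=[E + ( F] ptr=6 lookahead=) remaining=[) - id $]
Step 13: reduce T->F. Stack=[E + ( T] ptr=6 lookahead=) remaining=[) - id $]
Step 14: reduce E->T. Stack=[E + ( E] ptr=6 lookahead=) remaining=[) - id $]
Step 15: shift ). Stack=[E + ( E )] ptr=7 lookahead=- remaining=[- id $]
Step 16: reduce F->( E ). Stack=[E + F] ptr=7 lookahead=- remaining=[- id $]
Step 17: reduce T->F. Stack=[E + T] ptr=7 lookahead=- remaining=[- id $]
Step 18: reduce E->E + T. Stack=[E] ptr=7 lookahead=- remaining=[- id $]
Step 19: shift -. Stack=[E -] ptr=8 lookahead=id remaining=[id $]
Step 20: shift id. Stack=[E - id] ptr=9 lookahead=$ remaining=[$]
Step 21: reduce F->id. Stack=[E - F] ptr=9 lookahead=$ remaining=[$]
Step 22: reduce T->F. Stack=[E - T] ptr=9 lookahead=$ remaining=[$]
Step 23: reduce E->E - T. Stack=[E] ptr=9 lookahead=$ remaining=[$]
Step 24: accept. Stack=[E] ptr=9 lookahead=$ remaining=[$]

Answer: 14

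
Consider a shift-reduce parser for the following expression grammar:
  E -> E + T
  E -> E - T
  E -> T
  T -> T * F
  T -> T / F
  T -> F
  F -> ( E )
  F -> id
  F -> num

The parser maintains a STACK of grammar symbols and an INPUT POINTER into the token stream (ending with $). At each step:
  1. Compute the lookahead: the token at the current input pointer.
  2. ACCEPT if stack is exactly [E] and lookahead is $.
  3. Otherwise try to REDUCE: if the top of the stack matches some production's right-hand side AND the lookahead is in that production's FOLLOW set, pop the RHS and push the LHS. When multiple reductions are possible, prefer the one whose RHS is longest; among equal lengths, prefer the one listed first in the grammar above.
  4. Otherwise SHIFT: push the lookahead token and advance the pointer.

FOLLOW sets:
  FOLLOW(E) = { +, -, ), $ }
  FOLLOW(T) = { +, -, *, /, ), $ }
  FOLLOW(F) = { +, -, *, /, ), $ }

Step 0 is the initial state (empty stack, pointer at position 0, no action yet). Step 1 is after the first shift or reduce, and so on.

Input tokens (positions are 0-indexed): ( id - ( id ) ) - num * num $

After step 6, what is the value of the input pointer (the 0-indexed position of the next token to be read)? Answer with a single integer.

Step 1: shift (. Stack=[(] ptr=1 lookahead=id remaining=[id - ( id ) ) - num * num $]
Step 2: shift id. Stack=[( id] ptr=2 lookahead=- remaining=[- ( id ) ) - num * num $]
Step 3: reduce F->id. Stack=[( F] ptr=2 lookahead=- remaining=[- ( id ) ) - num * num $]
Step 4: reduce T->F. Stack=[( T] ptr=2 lookahead=- remaining=[- ( id ) ) - num * num $]
Step 5: reduce E->T. Stack=[( E] ptr=2 lookahead=- remaining=[- ( id ) ) - num * num $]
Step 6: shift -. Stack=[( E -] ptr=3 lookahead=( remaining=[( id ) ) - num * num $]

Answer: 3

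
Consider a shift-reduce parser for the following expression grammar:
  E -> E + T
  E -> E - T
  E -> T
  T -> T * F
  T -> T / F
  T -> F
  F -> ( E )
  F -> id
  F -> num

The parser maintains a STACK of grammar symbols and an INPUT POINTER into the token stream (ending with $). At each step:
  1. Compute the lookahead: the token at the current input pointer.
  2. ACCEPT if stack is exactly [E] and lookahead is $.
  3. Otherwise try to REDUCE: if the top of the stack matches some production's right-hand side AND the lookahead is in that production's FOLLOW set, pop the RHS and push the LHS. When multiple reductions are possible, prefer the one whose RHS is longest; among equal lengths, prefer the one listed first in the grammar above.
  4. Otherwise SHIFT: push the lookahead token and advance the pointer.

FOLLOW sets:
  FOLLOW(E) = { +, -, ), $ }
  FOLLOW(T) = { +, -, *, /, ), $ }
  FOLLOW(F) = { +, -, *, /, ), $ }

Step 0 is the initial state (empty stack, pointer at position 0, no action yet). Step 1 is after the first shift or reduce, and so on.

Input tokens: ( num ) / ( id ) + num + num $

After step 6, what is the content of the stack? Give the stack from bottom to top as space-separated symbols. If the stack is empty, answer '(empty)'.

Step 1: shift (. Stack=[(] ptr=1 lookahead=num remaining=[num ) / ( id ) + num + num $]
Step 2: shift num. Stack=[( num] ptr=2 lookahead=) remaining=[) / ( id ) + num + num $]
Step 3: reduce F->num. Stack=[( F] ptr=2 lookahead=) remaining=[) / ( id ) + num + num $]
Step 4: reduce T->F. Stack=[( T] ptr=2 lookahead=) remaining=[) / ( id ) + num + num $]
Step 5: reduce E->T. Stack=[( E] ptr=2 lookahead=) remaining=[) / ( id ) + num + num $]
Step 6: shift ). Stack=[( E )] ptr=3 lookahead=/ remaining=[/ ( id ) + num + num $]

Answer: ( E )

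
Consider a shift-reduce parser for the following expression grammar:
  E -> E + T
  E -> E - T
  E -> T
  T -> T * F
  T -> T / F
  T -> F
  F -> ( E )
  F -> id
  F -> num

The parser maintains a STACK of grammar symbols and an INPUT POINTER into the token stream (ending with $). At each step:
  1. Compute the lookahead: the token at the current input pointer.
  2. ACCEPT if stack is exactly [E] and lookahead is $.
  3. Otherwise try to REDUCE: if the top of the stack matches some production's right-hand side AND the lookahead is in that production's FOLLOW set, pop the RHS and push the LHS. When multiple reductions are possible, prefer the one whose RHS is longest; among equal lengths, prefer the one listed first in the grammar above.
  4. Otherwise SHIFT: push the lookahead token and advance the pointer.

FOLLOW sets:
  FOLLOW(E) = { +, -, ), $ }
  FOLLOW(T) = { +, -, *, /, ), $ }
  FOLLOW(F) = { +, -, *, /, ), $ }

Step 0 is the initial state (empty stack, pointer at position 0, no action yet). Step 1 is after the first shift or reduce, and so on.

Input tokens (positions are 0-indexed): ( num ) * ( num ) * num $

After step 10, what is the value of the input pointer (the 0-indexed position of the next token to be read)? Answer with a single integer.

Step 1: shift (. Stack=[(] ptr=1 lookahead=num remaining=[num ) * ( num ) * num $]
Step 2: shift num. Stack=[( num] ptr=2 lookahead=) remaining=[) * ( num ) * num $]
Step 3: reduce F->num. Stack=[( F] ptr=2 lookahead=) remaining=[) * ( num ) * num $]
Step 4: reduce T->F. Stack=[( T] ptr=2 lookahead=) remaining=[) * ( num ) * num $]
Step 5: reduce E->T. Stack=[( E] ptr=2 lookahead=) remaining=[) * ( num ) * num $]
Step 6: shift ). Stack=[( E )] ptr=3 lookahead=* remaining=[* ( num ) * num $]
Step 7: reduce F->( E ). Stack=[F] ptr=3 lookahead=* remaining=[* ( num ) * num $]
Step 8: reduce T->F. Stack=[T] ptr=3 lookahead=* remaining=[* ( num ) * num $]
Step 9: shift *. Stack=[T *] ptr=4 lookahead=( remaining=[( num ) * num $]
Step 10: shift (. Stack=[T * (] ptr=5 lookahead=num remaining=[num ) * num $]

Answer: 5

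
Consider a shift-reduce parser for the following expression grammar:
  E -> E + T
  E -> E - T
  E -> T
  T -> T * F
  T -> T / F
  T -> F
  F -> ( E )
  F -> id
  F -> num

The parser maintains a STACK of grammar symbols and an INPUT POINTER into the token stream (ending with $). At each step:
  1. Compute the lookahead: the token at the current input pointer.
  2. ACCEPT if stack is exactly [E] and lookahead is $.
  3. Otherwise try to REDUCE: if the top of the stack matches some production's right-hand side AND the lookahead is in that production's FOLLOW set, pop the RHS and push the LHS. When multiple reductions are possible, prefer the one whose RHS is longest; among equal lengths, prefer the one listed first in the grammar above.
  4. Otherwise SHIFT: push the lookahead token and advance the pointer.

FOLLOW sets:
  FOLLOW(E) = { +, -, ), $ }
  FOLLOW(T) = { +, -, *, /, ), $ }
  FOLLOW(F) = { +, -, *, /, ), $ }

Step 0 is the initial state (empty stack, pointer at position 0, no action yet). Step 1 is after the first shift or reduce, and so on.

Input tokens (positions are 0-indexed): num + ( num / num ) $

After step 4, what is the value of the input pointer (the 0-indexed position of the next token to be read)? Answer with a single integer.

Answer: 1

Derivation:
Step 1: shift num. Stack=[num] ptr=1 lookahead=+ remaining=[+ ( num / num ) $]
Step 2: reduce F->num. Stack=[F] ptr=1 lookahead=+ remaining=[+ ( num / num ) $]
Step 3: reduce T->F. Stack=[T] ptr=1 lookahead=+ remaining=[+ ( num / num ) $]
Step 4: reduce E->T. Stack=[E] ptr=1 lookahead=+ remaining=[+ ( num / num ) $]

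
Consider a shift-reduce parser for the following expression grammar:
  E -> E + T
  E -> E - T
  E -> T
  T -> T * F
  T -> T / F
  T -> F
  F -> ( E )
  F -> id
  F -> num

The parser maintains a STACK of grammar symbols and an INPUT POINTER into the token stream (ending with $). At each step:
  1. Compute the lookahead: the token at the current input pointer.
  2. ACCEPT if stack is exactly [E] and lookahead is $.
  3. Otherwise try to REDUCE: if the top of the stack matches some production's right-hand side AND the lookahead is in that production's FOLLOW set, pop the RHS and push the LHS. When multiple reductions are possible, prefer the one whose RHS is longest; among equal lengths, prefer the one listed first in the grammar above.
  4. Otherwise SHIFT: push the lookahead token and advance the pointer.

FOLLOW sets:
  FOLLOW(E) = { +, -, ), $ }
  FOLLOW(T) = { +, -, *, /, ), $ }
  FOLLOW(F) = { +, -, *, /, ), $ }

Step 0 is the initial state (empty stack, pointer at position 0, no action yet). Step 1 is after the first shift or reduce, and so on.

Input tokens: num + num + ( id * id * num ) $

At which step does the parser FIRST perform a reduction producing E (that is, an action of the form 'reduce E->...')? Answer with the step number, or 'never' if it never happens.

Step 1: shift num. Stack=[num] ptr=1 lookahead=+ remaining=[+ num + ( id * id * num ) $]
Step 2: reduce F->num. Stack=[F] ptr=1 lookahead=+ remaining=[+ num + ( id * id * num ) $]
Step 3: reduce T->F. Stack=[T] ptr=1 lookahead=+ remaining=[+ num + ( id * id * num ) $]
Step 4: reduce E->T. Stack=[E] ptr=1 lookahead=+ remaining=[+ num + ( id * id * num ) $]

Answer: 4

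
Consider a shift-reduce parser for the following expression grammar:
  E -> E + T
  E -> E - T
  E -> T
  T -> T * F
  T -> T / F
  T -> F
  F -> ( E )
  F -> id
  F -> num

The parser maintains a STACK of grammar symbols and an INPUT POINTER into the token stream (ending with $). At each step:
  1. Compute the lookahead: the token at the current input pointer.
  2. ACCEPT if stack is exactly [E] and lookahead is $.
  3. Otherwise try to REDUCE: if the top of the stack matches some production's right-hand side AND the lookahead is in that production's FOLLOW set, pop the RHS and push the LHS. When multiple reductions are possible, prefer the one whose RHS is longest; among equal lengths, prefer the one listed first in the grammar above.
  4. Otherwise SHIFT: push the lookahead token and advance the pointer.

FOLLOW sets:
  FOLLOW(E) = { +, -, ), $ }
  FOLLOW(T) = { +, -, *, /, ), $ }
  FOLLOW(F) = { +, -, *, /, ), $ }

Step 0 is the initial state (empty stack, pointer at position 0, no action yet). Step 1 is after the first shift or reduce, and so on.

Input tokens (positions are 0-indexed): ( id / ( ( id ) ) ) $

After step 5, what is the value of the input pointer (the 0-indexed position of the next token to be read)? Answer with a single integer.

Answer: 3

Derivation:
Step 1: shift (. Stack=[(] ptr=1 lookahead=id remaining=[id / ( ( id ) ) ) $]
Step 2: shift id. Stack=[( id] ptr=2 lookahead=/ remaining=[/ ( ( id ) ) ) $]
Step 3: reduce F->id. Stack=[( F] ptr=2 lookahead=/ remaining=[/ ( ( id ) ) ) $]
Step 4: reduce T->F. Stack=[( T] ptr=2 lookahead=/ remaining=[/ ( ( id ) ) ) $]
Step 5: shift /. Stack=[( T /] ptr=3 lookahead=( remaining=[( ( id ) ) ) $]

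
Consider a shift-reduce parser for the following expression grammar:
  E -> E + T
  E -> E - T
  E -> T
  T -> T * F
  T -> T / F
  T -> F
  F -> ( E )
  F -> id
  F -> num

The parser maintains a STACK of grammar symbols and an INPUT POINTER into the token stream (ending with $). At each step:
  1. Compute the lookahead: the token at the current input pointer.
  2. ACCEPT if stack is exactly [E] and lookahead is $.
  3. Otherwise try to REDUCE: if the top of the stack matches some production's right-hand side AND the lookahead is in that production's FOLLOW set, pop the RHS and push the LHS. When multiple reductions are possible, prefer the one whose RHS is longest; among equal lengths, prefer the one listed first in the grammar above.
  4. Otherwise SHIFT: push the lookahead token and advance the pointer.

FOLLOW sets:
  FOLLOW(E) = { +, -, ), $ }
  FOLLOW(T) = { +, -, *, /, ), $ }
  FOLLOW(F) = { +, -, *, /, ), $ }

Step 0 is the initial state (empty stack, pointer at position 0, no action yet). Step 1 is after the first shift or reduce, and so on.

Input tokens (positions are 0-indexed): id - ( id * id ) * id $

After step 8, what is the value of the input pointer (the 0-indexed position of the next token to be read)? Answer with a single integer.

Step 1: shift id. Stack=[id] ptr=1 lookahead=- remaining=[- ( id * id ) * id $]
Step 2: reduce F->id. Stack=[F] ptr=1 lookahead=- remaining=[- ( id * id ) * id $]
Step 3: reduce T->F. Stack=[T] ptr=1 lookahead=- remaining=[- ( id * id ) * id $]
Step 4: reduce E->T. Stack=[E] ptr=1 lookahead=- remaining=[- ( id * id ) * id $]
Step 5: shift -. Stack=[E -] ptr=2 lookahead=( remaining=[( id * id ) * id $]
Step 6: shift (. Stack=[E - (] ptr=3 lookahead=id remaining=[id * id ) * id $]
Step 7: shift id. Stack=[E - ( id] ptr=4 lookahead=* remaining=[* id ) * id $]
Step 8: reduce F->id. Stack=[E - ( F] ptr=4 lookahead=* remaining=[* id ) * id $]

Answer: 4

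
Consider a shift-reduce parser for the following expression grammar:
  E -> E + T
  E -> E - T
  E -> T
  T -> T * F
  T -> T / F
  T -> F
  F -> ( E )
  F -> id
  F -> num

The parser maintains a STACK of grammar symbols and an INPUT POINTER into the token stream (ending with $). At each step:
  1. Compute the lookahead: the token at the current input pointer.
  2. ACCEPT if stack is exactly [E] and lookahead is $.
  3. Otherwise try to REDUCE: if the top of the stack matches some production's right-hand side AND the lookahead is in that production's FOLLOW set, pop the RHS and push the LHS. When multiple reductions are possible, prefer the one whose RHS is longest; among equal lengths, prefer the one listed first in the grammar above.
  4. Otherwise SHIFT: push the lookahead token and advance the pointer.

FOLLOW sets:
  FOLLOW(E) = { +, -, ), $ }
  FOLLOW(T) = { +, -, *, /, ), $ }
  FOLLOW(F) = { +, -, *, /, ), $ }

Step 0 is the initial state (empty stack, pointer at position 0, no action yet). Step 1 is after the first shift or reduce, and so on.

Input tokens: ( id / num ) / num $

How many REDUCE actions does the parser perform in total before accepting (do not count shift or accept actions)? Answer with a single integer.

Answer: 10

Derivation:
Step 1: shift (. Stack=[(] ptr=1 lookahead=id remaining=[id / num ) / num $]
Step 2: shift id. Stack=[( id] ptr=2 lookahead=/ remaining=[/ num ) / num $]
Step 3: reduce F->id. Stack=[( F] ptr=2 lookahead=/ remaining=[/ num ) / num $]
Step 4: reduce T->F. Stack=[( T] ptr=2 lookahead=/ remaining=[/ num ) / num $]
Step 5: shift /. Stack=[( T /] ptr=3 lookahead=num remaining=[num ) / num $]
Step 6: shift num. Stack=[( T / num] ptr=4 lookahead=) remaining=[) / num $]
Step 7: reduce F->num. Stack=[( T / F] ptr=4 lookahead=) remaining=[) / num $]
Step 8: reduce T->T / F. Stack=[( T] ptr=4 lookahead=) remaining=[) / num $]
Step 9: reduce E->T. Stack=[( E] ptr=4 lookahead=) remaining=[) / num $]
Step 10: shift ). Stack=[( E )] ptr=5 lookahead=/ remaining=[/ num $]
Step 11: reduce F->( E ). Stack=[F] ptr=5 lookahead=/ remaining=[/ num $]
Step 12: reduce T->F. Stack=[T] ptr=5 lookahead=/ remaining=[/ num $]
Step 13: shift /. Stack=[T /] ptr=6 lookahead=num remaining=[num $]
Step 14: shift num. Stack=[T / num] ptr=7 lookahead=$ remaining=[$]
Step 15: reduce F->num. Stack=[T / F] ptr=7 lookahead=$ remaining=[$]
Step 16: reduce T->T / F. Stack=[T] ptr=7 lookahead=$ remaining=[$]
Step 17: reduce E->T. Stack=[E] ptr=7 lookahead=$ remaining=[$]
Step 18: accept. Stack=[E] ptr=7 lookahead=$ remaining=[$]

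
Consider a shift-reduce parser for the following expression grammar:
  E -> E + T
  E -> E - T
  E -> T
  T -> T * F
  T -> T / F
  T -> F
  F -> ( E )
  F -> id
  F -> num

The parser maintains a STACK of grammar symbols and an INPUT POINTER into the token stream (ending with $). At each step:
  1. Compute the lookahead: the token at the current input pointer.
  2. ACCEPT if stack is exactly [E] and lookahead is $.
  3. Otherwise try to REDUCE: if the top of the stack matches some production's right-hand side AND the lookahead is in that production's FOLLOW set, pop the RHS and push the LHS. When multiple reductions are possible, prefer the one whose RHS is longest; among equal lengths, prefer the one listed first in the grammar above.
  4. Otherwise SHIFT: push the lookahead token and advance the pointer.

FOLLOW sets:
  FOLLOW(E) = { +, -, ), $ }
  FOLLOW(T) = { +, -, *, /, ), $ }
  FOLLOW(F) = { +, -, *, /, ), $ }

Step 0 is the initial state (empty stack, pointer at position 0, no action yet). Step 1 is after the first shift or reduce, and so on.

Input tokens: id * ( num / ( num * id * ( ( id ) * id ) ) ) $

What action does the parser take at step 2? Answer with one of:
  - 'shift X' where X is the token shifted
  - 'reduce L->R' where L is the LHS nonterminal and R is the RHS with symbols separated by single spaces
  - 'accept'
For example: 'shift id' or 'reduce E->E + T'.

Step 1: shift id. Stack=[id] ptr=1 lookahead=* remaining=[* ( num / ( num * id * ( ( id ) * id ) ) ) $]
Step 2: reduce F->id. Stack=[F] ptr=1 lookahead=* remaining=[* ( num / ( num * id * ( ( id ) * id ) ) ) $]

Answer: reduce F->id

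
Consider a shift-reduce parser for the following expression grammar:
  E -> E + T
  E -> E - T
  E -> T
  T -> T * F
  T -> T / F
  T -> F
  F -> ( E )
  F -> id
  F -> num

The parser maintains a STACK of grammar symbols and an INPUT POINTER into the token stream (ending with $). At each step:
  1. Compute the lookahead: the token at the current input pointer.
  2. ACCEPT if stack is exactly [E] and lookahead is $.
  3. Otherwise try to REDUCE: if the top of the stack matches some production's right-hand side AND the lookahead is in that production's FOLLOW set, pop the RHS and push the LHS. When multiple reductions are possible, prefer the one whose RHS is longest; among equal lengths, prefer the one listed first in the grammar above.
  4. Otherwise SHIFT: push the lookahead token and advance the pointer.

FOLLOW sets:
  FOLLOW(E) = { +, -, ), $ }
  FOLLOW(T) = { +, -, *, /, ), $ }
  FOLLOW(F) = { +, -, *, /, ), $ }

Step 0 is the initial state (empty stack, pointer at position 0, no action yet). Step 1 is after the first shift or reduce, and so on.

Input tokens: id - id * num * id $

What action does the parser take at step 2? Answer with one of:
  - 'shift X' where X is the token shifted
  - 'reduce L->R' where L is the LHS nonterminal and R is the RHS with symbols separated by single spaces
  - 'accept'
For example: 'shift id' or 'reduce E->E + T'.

Step 1: shift id. Stack=[id] ptr=1 lookahead=- remaining=[- id * num * id $]
Step 2: reduce F->id. Stack=[F] ptr=1 lookahead=- remaining=[- id * num * id $]

Answer: reduce F->id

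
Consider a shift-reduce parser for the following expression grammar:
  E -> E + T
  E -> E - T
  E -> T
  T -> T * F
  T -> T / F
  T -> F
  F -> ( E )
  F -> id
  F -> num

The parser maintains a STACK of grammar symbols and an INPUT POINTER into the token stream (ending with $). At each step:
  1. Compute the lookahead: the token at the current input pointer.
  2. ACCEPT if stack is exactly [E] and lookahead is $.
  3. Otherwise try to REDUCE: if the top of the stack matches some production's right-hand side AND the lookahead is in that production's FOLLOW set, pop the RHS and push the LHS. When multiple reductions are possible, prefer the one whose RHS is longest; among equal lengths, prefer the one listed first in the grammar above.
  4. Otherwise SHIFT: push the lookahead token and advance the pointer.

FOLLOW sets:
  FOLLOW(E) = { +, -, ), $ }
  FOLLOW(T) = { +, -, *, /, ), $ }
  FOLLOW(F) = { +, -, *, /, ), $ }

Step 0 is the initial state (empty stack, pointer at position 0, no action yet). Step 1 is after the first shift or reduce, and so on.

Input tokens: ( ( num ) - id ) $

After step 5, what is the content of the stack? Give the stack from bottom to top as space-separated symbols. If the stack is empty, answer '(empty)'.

Answer: ( ( T

Derivation:
Step 1: shift (. Stack=[(] ptr=1 lookahead=( remaining=[( num ) - id ) $]
Step 2: shift (. Stack=[( (] ptr=2 lookahead=num remaining=[num ) - id ) $]
Step 3: shift num. Stack=[( ( num] ptr=3 lookahead=) remaining=[) - id ) $]
Step 4: reduce F->num. Stack=[( ( F] ptr=3 lookahead=) remaining=[) - id ) $]
Step 5: reduce T->F. Stack=[( ( T] ptr=3 lookahead=) remaining=[) - id ) $]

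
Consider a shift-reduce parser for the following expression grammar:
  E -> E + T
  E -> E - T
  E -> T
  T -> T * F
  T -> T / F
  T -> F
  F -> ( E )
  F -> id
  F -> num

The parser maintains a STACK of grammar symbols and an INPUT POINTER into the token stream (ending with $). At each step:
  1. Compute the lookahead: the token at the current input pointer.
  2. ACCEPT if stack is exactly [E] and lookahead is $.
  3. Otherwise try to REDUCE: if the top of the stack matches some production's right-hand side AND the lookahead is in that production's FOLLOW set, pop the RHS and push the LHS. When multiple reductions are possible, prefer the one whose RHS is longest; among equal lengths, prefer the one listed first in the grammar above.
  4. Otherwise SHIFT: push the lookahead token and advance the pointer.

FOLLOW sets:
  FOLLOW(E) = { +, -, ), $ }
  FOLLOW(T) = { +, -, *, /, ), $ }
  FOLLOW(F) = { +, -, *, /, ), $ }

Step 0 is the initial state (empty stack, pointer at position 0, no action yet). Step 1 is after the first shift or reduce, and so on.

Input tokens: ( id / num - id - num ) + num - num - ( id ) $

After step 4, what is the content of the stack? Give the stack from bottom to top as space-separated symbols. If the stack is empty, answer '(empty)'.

Step 1: shift (. Stack=[(] ptr=1 lookahead=id remaining=[id / num - id - num ) + num - num - ( id ) $]
Step 2: shift id. Stack=[( id] ptr=2 lookahead=/ remaining=[/ num - id - num ) + num - num - ( id ) $]
Step 3: reduce F->id. Stack=[( F] ptr=2 lookahead=/ remaining=[/ num - id - num ) + num - num - ( id ) $]
Step 4: reduce T->F. Stack=[( T] ptr=2 lookahead=/ remaining=[/ num - id - num ) + num - num - ( id ) $]

Answer: ( T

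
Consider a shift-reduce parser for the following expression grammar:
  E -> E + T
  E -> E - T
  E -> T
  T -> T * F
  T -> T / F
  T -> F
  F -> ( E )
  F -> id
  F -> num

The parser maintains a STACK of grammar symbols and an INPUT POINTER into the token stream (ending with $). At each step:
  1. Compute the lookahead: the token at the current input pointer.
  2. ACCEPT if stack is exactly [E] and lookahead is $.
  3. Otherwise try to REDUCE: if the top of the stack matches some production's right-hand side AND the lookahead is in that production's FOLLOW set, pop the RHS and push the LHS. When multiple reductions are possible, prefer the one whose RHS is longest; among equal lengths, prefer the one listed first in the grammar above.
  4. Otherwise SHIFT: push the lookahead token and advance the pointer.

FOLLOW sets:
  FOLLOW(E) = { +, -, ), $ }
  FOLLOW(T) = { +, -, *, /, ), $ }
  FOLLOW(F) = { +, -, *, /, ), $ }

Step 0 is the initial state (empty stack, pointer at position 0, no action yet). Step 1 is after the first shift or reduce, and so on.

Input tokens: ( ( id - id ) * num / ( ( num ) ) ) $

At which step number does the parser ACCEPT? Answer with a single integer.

Answer: 38

Derivation:
Step 1: shift (. Stack=[(] ptr=1 lookahead=( remaining=[( id - id ) * num / ( ( num ) ) ) $]
Step 2: shift (. Stack=[( (] ptr=2 lookahead=id remaining=[id - id ) * num / ( ( num ) ) ) $]
Step 3: shift id. Stack=[( ( id] ptr=3 lookahead=- remaining=[- id ) * num / ( ( num ) ) ) $]
Step 4: reduce F->id. Stack=[( ( F] ptr=3 lookahead=- remaining=[- id ) * num / ( ( num ) ) ) $]
Step 5: reduce T->F. Stack=[( ( T] ptr=3 lookahead=- remaining=[- id ) * num / ( ( num ) ) ) $]
Step 6: reduce E->T. Stack=[( ( E] ptr=3 lookahead=- remaining=[- id ) * num / ( ( num ) ) ) $]
Step 7: shift -. Stack=[( ( E -] ptr=4 lookahead=id remaining=[id ) * num / ( ( num ) ) ) $]
Step 8: shift id. Stack=[( ( E - id] ptr=5 lookahead=) remaining=[) * num / ( ( num ) ) ) $]
Step 9: reduce F->id. Stack=[( ( E - F] ptr=5 lookahead=) remaining=[) * num / ( ( num ) ) ) $]
Step 10: reduce T->F. Stack=[( ( E - T] ptr=5 lookahead=) remaining=[) * num / ( ( num ) ) ) $]
Step 11: reduce E->E - T. Stack=[( ( E] ptr=5 lookahead=) remaining=[) * num / ( ( num ) ) ) $]
Step 12: shift ). Stack=[( ( E )] ptr=6 lookahead=* remaining=[* num / ( ( num ) ) ) $]
Step 13: reduce F->( E ). Stack=[( F] ptr=6 lookahead=* remaining=[* num / ( ( num ) ) ) $]
Step 14: reduce T->F. Stack=[( T] ptr=6 lookahead=* remaining=[* num / ( ( num ) ) ) $]
Step 15: shift *. Stack=[( T *] ptr=7 lookahead=num remaining=[num / ( ( num ) ) ) $]
Step 16: shift num. Stack=[( T * num] ptr=8 lookahead=/ remaining=[/ ( ( num ) ) ) $]
Step 17: reduce F->num. Stack=[( T * F] ptr=8 lookahead=/ remaining=[/ ( ( num ) ) ) $]
Step 18: reduce T->T * F. Stack=[( T] ptr=8 lookahead=/ remaining=[/ ( ( num ) ) ) $]
Step 19: shift /. Stack=[( T /] ptr=9 lookahead=( remaining=[( ( num ) ) ) $]
Step 20: shift (. Stack=[( T / (] ptr=10 lookahead=( remaining=[( num ) ) ) $]
Step 21: shift (. Stack=[( T / ( (] ptr=11 lookahead=num remaining=[num ) ) ) $]
Step 22: shift num. Stack=[( T / ( ( num] ptr=12 lookahead=) remaining=[) ) ) $]
Step 23: reduce F->num. Stack=[( T / ( ( F] ptr=12 lookahead=) remaining=[) ) ) $]
Step 24: reduce T->F. Stack=[( T / ( ( T] ptr=12 lookahead=) remaining=[) ) ) $]
Step 25: reduce E->T. Stack=[( T / ( ( E] ptr=12 lookahead=) remaining=[) ) ) $]
Step 26: shift ). Stack=[( T / ( ( E )] ptr=13 lookahead=) remaining=[) ) $]
Step 27: reduce F->( E ). Stack=[( T / ( F] ptr=13 lookahead=) remaining=[) ) $]
Step 28: reduce T->F. Stack=[( T / ( T] ptr=13 lookahead=) remaining=[) ) $]
Step 29: reduce E->T. Stack=[( T / ( E] ptr=13 lookahead=) remaining=[) ) $]
Step 30: shift ). Stack=[( T / ( E )] ptr=14 lookahead=) remaining=[) $]
Step 31: reduce F->( E ). Stack=[( T / F] ptr=14 lookahead=) remaining=[) $]
Step 32: reduce T->T / F. Stack=[( T] ptr=14 lookahead=) remaining=[) $]
Step 33: reduce E->T. Stack=[( E] ptr=14 lookahead=) remaining=[) $]
Step 34: shift ). Stack=[( E )] ptr=15 lookahead=$ remaining=[$]
Step 35: reduce F->( E ). Stack=[F] ptr=15 lookahead=$ remaining=[$]
Step 36: reduce T->F. Stack=[T] ptr=15 lookahead=$ remaining=[$]
Step 37: reduce E->T. Stack=[E] ptr=15 lookahead=$ remaining=[$]
Step 38: accept. Stack=[E] ptr=15 lookahead=$ remaining=[$]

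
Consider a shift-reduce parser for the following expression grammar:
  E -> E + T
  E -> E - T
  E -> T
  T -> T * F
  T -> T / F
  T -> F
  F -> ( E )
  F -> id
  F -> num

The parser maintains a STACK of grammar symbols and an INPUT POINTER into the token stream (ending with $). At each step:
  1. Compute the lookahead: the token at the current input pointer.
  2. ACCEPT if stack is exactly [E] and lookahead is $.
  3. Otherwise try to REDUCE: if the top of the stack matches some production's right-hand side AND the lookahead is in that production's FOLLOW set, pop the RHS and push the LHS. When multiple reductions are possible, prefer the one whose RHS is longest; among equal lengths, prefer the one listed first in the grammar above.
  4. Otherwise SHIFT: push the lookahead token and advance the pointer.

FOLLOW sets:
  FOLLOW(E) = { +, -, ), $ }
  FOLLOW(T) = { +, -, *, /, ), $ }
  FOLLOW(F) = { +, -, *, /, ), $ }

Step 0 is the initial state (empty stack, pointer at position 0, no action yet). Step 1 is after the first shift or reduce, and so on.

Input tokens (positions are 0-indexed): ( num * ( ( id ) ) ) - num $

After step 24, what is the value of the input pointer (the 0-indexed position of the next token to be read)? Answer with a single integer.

Answer: 10

Derivation:
Step 1: shift (. Stack=[(] ptr=1 lookahead=num remaining=[num * ( ( id ) ) ) - num $]
Step 2: shift num. Stack=[( num] ptr=2 lookahead=* remaining=[* ( ( id ) ) ) - num $]
Step 3: reduce F->num. Stack=[( F] ptr=2 lookahead=* remaining=[* ( ( id ) ) ) - num $]
Step 4: reduce T->F. Stack=[( T] ptr=2 lookahead=* remaining=[* ( ( id ) ) ) - num $]
Step 5: shift *. Stack=[( T *] ptr=3 lookahead=( remaining=[( ( id ) ) ) - num $]
Step 6: shift (. Stack=[( T * (] ptr=4 lookahead=( remaining=[( id ) ) ) - num $]
Step 7: shift (. Stack=[( T * ( (] ptr=5 lookahead=id remaining=[id ) ) ) - num $]
Step 8: shift id. Stack=[( T * ( ( id] ptr=6 lookahead=) remaining=[) ) ) - num $]
Step 9: reduce F->id. Stack=[( T * ( ( F] ptr=6 lookahead=) remaining=[) ) ) - num $]
Step 10: reduce T->F. Stack=[( T * ( ( T] ptr=6 lookahead=) remaining=[) ) ) - num $]
Step 11: reduce E->T. Stack=[( T * ( ( E] ptr=6 lookahead=) remaining=[) ) ) - num $]
Step 12: shift ). Stack=[( T * ( ( E )] ptr=7 lookahead=) remaining=[) ) - num $]
Step 13: reduce F->( E ). Stack=[( T * ( F] ptr=7 lookahead=) remaining=[) ) - num $]
Step 14: reduce T->F. Stack=[( T * ( T] ptr=7 lookahead=) remaining=[) ) - num $]
Step 15: reduce E->T. Stack=[( T * ( E] ptr=7 lookahead=) remaining=[) ) - num $]
Step 16: shift ). Stack=[( T * ( E )] ptr=8 lookahead=) remaining=[) - num $]
Step 17: reduce F->( E ). Stack=[( T * F] ptr=8 lookahead=) remaining=[) - num $]
Step 18: reduce T->T * F. Stack=[( T] ptr=8 lookahead=) remaining=[) - num $]
Step 19: reduce E->T. Stack=[( E] ptr=8 lookahead=) remaining=[) - num $]
Step 20: shift ). Stack=[( E )] ptr=9 lookahead=- remaining=[- num $]
Step 21: reduce F->( E ). Stack=[F] ptr=9 lookahead=- remaining=[- num $]
Step 22: reduce T->F. Stack=[T] ptr=9 lookahead=- remaining=[- num $]
Step 23: reduce E->T. Stack=[E] ptr=9 lookahead=- remaining=[- num $]
Step 24: shift -. Stack=[E -] ptr=10 lookahead=num remaining=[num $]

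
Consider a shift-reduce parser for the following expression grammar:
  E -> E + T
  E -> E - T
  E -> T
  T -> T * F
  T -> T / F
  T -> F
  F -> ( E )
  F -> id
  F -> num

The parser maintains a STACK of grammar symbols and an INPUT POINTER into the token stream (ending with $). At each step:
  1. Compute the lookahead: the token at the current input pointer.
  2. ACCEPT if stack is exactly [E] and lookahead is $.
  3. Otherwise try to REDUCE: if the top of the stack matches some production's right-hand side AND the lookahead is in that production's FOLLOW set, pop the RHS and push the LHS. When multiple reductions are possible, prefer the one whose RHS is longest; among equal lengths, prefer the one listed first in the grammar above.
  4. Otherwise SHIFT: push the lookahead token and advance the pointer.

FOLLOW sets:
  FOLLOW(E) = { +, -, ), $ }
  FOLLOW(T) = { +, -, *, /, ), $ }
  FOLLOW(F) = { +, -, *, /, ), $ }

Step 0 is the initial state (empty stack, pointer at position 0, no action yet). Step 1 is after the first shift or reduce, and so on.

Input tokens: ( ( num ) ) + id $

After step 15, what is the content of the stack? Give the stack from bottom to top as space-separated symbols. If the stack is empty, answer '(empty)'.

Step 1: shift (. Stack=[(] ptr=1 lookahead=( remaining=[( num ) ) + id $]
Step 2: shift (. Stack=[( (] ptr=2 lookahead=num remaining=[num ) ) + id $]
Step 3: shift num. Stack=[( ( num] ptr=3 lookahead=) remaining=[) ) + id $]
Step 4: reduce F->num. Stack=[( ( F] ptr=3 lookahead=) remaining=[) ) + id $]
Step 5: reduce T->F. Stack=[( ( T] ptr=3 lookahead=) remaining=[) ) + id $]
Step 6: reduce E->T. Stack=[( ( E] ptr=3 lookahead=) remaining=[) ) + id $]
Step 7: shift ). Stack=[( ( E )] ptr=4 lookahead=) remaining=[) + id $]
Step 8: reduce F->( E ). Stack=[( F] ptr=4 lookahead=) remaining=[) + id $]
Step 9: reduce T->F. Stack=[( T] ptr=4 lookahead=) remaining=[) + id $]
Step 10: reduce E->T. Stack=[( E] ptr=4 lookahead=) remaining=[) + id $]
Step 11: shift ). Stack=[( E )] ptr=5 lookahead=+ remaining=[+ id $]
Step 12: reduce F->( E ). Stack=[F] ptr=5 lookahead=+ remaining=[+ id $]
Step 13: reduce T->F. Stack=[T] ptr=5 lookahead=+ remaining=[+ id $]
Step 14: reduce E->T. Stack=[E] ptr=5 lookahead=+ remaining=[+ id $]
Step 15: shift +. Stack=[E +] ptr=6 lookahead=id remaining=[id $]

Answer: E +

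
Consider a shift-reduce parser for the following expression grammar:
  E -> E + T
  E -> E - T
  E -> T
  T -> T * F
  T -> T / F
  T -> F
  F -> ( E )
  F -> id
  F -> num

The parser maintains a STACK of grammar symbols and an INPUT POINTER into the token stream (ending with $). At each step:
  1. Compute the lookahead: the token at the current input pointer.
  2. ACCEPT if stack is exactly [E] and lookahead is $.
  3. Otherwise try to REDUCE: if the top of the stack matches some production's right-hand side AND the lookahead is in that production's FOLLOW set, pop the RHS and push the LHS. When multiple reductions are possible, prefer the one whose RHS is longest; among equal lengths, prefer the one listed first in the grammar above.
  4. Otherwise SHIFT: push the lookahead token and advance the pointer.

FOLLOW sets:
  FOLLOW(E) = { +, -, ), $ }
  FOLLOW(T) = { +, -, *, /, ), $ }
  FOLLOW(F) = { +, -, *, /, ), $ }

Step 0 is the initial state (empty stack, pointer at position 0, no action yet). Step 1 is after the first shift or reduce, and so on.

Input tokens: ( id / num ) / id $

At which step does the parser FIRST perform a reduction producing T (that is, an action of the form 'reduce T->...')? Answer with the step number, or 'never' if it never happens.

Step 1: shift (. Stack=[(] ptr=1 lookahead=id remaining=[id / num ) / id $]
Step 2: shift id. Stack=[( id] ptr=2 lookahead=/ remaining=[/ num ) / id $]
Step 3: reduce F->id. Stack=[( F] ptr=2 lookahead=/ remaining=[/ num ) / id $]
Step 4: reduce T->F. Stack=[( T] ptr=2 lookahead=/ remaining=[/ num ) / id $]

Answer: 4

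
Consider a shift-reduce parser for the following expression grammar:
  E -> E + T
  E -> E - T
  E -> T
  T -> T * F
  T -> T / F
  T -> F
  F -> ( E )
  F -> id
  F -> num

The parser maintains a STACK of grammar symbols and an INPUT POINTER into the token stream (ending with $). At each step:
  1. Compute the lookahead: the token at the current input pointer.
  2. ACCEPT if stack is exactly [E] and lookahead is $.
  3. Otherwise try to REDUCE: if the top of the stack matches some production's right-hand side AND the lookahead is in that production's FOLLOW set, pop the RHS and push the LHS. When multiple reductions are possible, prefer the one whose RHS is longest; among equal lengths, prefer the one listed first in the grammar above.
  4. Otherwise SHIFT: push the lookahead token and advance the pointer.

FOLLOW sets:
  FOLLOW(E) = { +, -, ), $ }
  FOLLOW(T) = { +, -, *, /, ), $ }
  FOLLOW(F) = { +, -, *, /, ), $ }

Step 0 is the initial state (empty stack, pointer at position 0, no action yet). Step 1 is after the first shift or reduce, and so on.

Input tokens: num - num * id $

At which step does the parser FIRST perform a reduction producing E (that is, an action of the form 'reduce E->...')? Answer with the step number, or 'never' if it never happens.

Step 1: shift num. Stack=[num] ptr=1 lookahead=- remaining=[- num * id $]
Step 2: reduce F->num. Stack=[F] ptr=1 lookahead=- remaining=[- num * id $]
Step 3: reduce T->F. Stack=[T] ptr=1 lookahead=- remaining=[- num * id $]
Step 4: reduce E->T. Stack=[E] ptr=1 lookahead=- remaining=[- num * id $]

Answer: 4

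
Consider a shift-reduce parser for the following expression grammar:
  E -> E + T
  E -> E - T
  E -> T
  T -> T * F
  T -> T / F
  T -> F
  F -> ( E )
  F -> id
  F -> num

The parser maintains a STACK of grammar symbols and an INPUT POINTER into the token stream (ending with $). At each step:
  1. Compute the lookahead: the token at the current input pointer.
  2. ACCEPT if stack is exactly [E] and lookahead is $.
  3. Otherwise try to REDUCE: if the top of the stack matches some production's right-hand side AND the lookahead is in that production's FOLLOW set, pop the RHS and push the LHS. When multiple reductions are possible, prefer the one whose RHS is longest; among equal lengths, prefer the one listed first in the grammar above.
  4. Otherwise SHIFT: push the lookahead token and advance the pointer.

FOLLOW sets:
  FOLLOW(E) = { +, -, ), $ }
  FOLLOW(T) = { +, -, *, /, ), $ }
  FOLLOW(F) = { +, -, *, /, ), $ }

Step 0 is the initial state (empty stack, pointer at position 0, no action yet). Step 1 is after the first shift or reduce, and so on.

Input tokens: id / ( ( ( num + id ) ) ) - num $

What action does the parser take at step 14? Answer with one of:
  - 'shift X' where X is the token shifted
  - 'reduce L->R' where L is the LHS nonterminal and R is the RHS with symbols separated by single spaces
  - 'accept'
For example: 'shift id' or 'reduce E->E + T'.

Step 1: shift id. Stack=[id] ptr=1 lookahead=/ remaining=[/ ( ( ( num + id ) ) ) - num $]
Step 2: reduce F->id. Stack=[F] ptr=1 lookahead=/ remaining=[/ ( ( ( num + id ) ) ) - num $]
Step 3: reduce T->F. Stack=[T] ptr=1 lookahead=/ remaining=[/ ( ( ( num + id ) ) ) - num $]
Step 4: shift /. Stack=[T /] ptr=2 lookahead=( remaining=[( ( ( num + id ) ) ) - num $]
Step 5: shift (. Stack=[T / (] ptr=3 lookahead=( remaining=[( ( num + id ) ) ) - num $]
Step 6: shift (. Stack=[T / ( (] ptr=4 lookahead=( remaining=[( num + id ) ) ) - num $]
Step 7: shift (. Stack=[T / ( ( (] ptr=5 lookahead=num remaining=[num + id ) ) ) - num $]
Step 8: shift num. Stack=[T / ( ( ( num] ptr=6 lookahead=+ remaining=[+ id ) ) ) - num $]
Step 9: reduce F->num. Stack=[T / ( ( ( F] ptr=6 lookahead=+ remaining=[+ id ) ) ) - num $]
Step 10: reduce T->F. Stack=[T / ( ( ( T] ptr=6 lookahead=+ remaining=[+ id ) ) ) - num $]
Step 11: reduce E->T. Stack=[T / ( ( ( E] ptr=6 lookahead=+ remaining=[+ id ) ) ) - num $]
Step 12: shift +. Stack=[T / ( ( ( E +] ptr=7 lookahead=id remaining=[id ) ) ) - num $]
Step 13: shift id. Stack=[T / ( ( ( E + id] ptr=8 lookahead=) remaining=[) ) ) - num $]
Step 14: reduce F->id. Stack=[T / ( ( ( E + F] ptr=8 lookahead=) remaining=[) ) ) - num $]

Answer: reduce F->id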